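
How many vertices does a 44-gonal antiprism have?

88

An antiprism on an n-gon has two n-gon caps and 2n triangles: V = 2·44 = 88, E = 4·44 = 176, F = 2·44 + 2 = 90.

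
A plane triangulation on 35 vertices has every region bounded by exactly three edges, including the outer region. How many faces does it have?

In a plane triangulation 3F = 2E and V − E + F = 2, so F = 2V − 4 = 2·35 − 4 = 66.

66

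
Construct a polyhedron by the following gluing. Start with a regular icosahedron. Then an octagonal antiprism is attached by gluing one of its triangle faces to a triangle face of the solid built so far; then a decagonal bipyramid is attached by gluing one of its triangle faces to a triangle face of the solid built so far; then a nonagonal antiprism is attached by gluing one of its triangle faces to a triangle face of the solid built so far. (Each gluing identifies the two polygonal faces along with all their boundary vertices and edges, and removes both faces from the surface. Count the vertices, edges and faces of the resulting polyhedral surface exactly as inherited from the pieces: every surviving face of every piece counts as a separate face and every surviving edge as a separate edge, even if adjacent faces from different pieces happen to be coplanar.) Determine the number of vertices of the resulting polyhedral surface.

49

A regular icosahedron: V=12, E=30, F=20.
Attach an octagonal antiprism (V=16, E=32, F=18) along a 3-gon: merge 3 vertices and 3 edges, delete both glued faces → V=25, E=59, F=36.
Attach a decagonal bipyramid (V=12, E=30, F=20) along a 3-gon: merge 3 vertices and 3 edges, delete both glued faces → V=34, E=86, F=54.
Attach a nonagonal antiprism (V=18, E=36, F=20) along a 3-gon: merge 3 vertices and 3 edges, delete both glued faces → V=49, E=119, F=72.
Check: V − E + F = 49 − 119 + 72 = 2.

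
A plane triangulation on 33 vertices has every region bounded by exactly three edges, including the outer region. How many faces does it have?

62

In a plane triangulation 3F = 2E and V − E + F = 2, so F = 2V − 4 = 2·33 − 4 = 62.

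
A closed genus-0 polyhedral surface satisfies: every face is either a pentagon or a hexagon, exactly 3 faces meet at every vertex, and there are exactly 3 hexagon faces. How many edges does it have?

39

Let x be the number of pentagons; then F = 3 + x.
Edge–face incidences: 2E = 6·3 + 5·x = 18 + 5x.
Every vertex has degree 3, so 3V = 2E.
Euler: V − E + F = 2 ⇒ (2E)/3 − E + (3 + x) = 2.
Multiply by 6: 2·(2E) − 3·(2E) + 6·(3 + x) = 12, i.e. 18 + 6x − (18 + 5x) = 12.
Collecting terms: x = 12.
Then 2E = 18 + 5·12 = 78, so E = 39, V = 2E/3 = 26, F = 3 + 12 = 15.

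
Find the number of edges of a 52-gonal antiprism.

208

An antiprism on an n-gon has two n-gon caps and 2n triangles: V = 2·52 = 104, E = 4·52 = 208, F = 2·52 + 2 = 106.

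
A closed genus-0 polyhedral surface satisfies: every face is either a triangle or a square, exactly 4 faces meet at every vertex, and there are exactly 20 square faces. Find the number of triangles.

Let x be the number of triangles; then F = 20 + x.
Edge–face incidences: 2E = 4·20 + 3·x = 80 + 3x.
Every vertex has degree 4, so 4V = 2E.
Euler: V − E + F = 2 ⇒ (2E)/4 − E + (20 + x) = 2.
Multiply by 8: 2·(2E) − 4·(2E) + 8·(20 + x) = 16, i.e. 160 + 8x − 2·(80 + 3x) = 16.
Collecting terms: 2x = 16, so x = 8.
Then 2E = 80 + 3·8 = 104, so E = 52, V = 2E/4 = 26, F = 20 + 8 = 28.

8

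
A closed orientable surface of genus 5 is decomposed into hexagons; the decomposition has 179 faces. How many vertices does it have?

χ = 2 − 2·5 = -8, and every face is a hexagon so 6F = 2E.
E = 6·179/2 = 537. Then V = -8 + E − F = -8 + 537 − 179 = 350.

350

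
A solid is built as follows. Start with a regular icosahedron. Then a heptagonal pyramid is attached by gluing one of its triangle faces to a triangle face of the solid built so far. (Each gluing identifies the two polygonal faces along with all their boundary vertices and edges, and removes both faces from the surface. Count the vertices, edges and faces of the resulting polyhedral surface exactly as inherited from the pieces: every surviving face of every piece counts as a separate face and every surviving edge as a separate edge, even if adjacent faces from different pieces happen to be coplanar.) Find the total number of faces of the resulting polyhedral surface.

A regular icosahedron: V=12, E=30, F=20.
Attach a heptagonal pyramid (V=8, E=14, F=8) along a 3-gon: merge 3 vertices and 3 edges, delete both glued faces → V=17, E=41, F=26.
Check: V − E + F = 17 − 41 + 26 = 2.

26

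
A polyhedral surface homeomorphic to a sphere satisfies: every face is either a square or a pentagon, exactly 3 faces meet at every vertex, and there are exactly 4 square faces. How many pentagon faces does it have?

Let x be the number of pentagons; then F = 4 + x.
Edge–face incidences: 2E = 4·4 + 5·x = 16 + 5x.
Every vertex has degree 3, so 3V = 2E.
Euler: V − E + F = 2 ⇒ (2E)/3 − E + (4 + x) = 2.
Multiply by 6: 2·(2E) − 3·(2E) + 6·(4 + x) = 12, i.e. 24 + 6x − (16 + 5x) = 12.
Collecting terms: x + 8 = 12, so x = 4.
Then 2E = 16 + 5·4 = 36, so E = 18, V = 2E/3 = 12, F = 4 + 4 = 8.

4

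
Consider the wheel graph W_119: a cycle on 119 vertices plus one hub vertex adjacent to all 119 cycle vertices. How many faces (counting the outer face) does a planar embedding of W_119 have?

120

W_119 has V = 119 + 1 = 120 vertices and E = 2·119 = 238 edges.
By Euler's formula F = 2 − V + E = 2 − 120 + 238 = 120.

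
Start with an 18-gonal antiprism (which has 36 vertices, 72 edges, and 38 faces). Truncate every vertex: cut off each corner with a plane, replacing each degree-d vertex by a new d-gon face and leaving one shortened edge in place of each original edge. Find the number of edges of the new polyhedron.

216

Truncation replaces each original edge-end by a new vertex, so V′ = 2E = 144.
Each original edge survives, and each old vertex of degree d contributes d new edges; summing degrees gives Σd = 2E, so E′ = E + 2E = 3E = 216.
Each original face survives and each original vertex becomes one new face: F′ = F + V = 74.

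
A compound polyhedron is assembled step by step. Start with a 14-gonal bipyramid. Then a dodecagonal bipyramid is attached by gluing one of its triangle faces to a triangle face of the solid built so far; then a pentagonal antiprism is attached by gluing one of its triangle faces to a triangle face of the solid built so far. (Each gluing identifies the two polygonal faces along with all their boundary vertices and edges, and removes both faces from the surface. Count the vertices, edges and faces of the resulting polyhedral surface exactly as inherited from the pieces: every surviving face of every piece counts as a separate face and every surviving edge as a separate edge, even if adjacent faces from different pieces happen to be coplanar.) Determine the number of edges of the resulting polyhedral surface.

A 14-gonal bipyramid: V=16, E=42, F=28.
Attach a dodecagonal bipyramid (V=14, E=36, F=24) along a 3-gon: merge 3 vertices and 3 edges, delete both glued faces → V=27, E=75, F=50.
Attach a pentagonal antiprism (V=10, E=20, F=12) along a 3-gon: merge 3 vertices and 3 edges, delete both glued faces → V=34, E=92, F=60.
Check: V − E + F = 34 − 92 + 60 = 2.

92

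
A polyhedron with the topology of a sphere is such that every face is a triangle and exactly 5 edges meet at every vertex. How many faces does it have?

20

Each face has 3 edges and each edge borders two faces, so 2E = 3F.
Each vertex has degree 5, so 5V = 2E and hence V = 3F/5.
Euler: V − E + F = 2 ⇒ (3F/5) − (3F/2) + F = 2.
Multiply by 10: (6 − 15 + 10)F = 20, i.e. 1F = 20.
So F = 20, E = 3·20/2 = 30, V = 3·20/5 = 12.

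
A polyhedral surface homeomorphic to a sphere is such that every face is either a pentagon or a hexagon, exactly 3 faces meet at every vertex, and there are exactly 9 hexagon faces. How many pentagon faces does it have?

12

Let x be the number of pentagons; then F = 9 + x.
Edge–face incidences: 2E = 6·9 + 5·x = 54 + 5x.
Every vertex has degree 3, so 3V = 2E.
Euler: V − E + F = 2 ⇒ (2E)/3 − E + (9 + x) = 2.
Multiply by 6: 2·(2E) − 3·(2E) + 6·(9 + x) = 12, i.e. 54 + 6x − (54 + 5x) = 12.
Collecting terms: x = 12.
Then 2E = 54 + 5·12 = 114, so E = 57, V = 2E/3 = 38, F = 9 + 12 = 21.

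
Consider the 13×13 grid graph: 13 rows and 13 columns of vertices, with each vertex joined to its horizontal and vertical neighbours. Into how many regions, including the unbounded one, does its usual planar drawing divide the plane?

145

The grid has V = 13·13 = 169 vertices and E = 13·12 + 13·12 = 312 edges.
F = 2 − V + E = 2 − 169 + 312 = 145.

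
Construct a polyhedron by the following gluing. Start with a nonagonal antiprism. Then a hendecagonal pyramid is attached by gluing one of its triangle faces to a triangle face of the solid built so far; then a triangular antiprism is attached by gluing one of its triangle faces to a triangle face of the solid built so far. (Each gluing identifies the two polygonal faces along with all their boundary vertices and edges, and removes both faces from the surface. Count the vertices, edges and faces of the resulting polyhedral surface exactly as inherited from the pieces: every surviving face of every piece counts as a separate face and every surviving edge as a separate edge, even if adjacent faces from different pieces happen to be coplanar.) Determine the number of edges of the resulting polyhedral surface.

64

A nonagonal antiprism: V=18, E=36, F=20.
Attach a hendecagonal pyramid (V=12, E=22, F=12) along a 3-gon: merge 3 vertices and 3 edges, delete both glued faces → V=27, E=55, F=30.
Attach a triangular antiprism (V=6, E=12, F=8) along a 3-gon: merge 3 vertices and 3 edges, delete both glued faces → V=30, E=64, F=36.
Check: V − E + F = 30 − 64 + 36 = 2.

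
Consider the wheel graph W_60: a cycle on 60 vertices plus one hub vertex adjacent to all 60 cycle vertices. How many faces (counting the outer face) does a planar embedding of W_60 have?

61

W_60 has V = 60 + 1 = 61 vertices and E = 2·60 = 120 edges.
By Euler's formula F = 2 − V + E = 2 − 61 + 120 = 61.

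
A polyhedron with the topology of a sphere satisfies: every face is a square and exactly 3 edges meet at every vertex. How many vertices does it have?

8

Each face has 4 edges and each edge borders two faces, so 2E = 4F.
Each vertex has degree 3, so 3V = 2E and hence V = 4F/3.
Euler: V − E + F = 2 ⇒ (4F/3) − (4F/2) + F = 2.
Multiply by 6: (8 − 12 + 6)F = 12, i.e. 2F = 12.
So F = 6, E = 4·6/2 = 12, V = 4·6/3 = 8.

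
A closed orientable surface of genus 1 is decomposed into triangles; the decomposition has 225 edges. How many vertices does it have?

75

χ = 2 − 2·1 = 0, and every face is a triangle so 3F = 2E.
F = 2E/3 = 150. Then V = 0 + E − F = 0 + 225 − 150 = 75.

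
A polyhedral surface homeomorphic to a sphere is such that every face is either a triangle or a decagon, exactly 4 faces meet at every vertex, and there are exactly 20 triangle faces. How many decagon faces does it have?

Let x be the number of decagons; then F = 20 + x.
Edge–face incidences: 2E = 3·20 + 10·x = 60 + 10x.
Every vertex has degree 4, so 4V = 2E.
Euler: V − E + F = 2 ⇒ (2E)/4 − E + (20 + x) = 2.
Multiply by 8: 2·(2E) − 4·(2E) + 8·(20 + x) = 16, i.e. 160 + 8x − 2·(60 + 10x) = 16.
Collecting terms: −12x + 40 = 16, so −12x = −24, so x = 2.
Then 2E = 60 + 10·2 = 80, so E = 40, V = 2E/4 = 20, F = 20 + 2 = 22.

2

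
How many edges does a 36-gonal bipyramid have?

A bipyramid over an n-gon has 2n triangular faces and n + 2 vertices: V = 36 + 2 = 38, E = 3·36 = 108, F = 2·36 = 72.

108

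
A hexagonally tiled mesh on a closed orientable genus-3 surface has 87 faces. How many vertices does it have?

χ = 2 − 2·3 = -4, and every face is a hexagon so 6F = 2E.
E = 6·87/2 = 261. Then V = -4 + E − F = -4 + 261 − 87 = 170.

170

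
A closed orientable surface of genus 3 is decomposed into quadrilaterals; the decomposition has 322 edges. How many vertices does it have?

χ = 2 − 2·3 = -4, and every face is a square so 4F = 2E.
F = 2E/4 = 161. Then V = -4 + E − F = -4 + 322 − 161 = 157.

157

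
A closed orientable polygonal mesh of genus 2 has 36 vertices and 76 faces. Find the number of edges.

For a closed orientable surface of genus 2, χ = 2 − 2·2 = -2.
E = V + F − (-2) = 36 + 76 − (-2) = 114.

114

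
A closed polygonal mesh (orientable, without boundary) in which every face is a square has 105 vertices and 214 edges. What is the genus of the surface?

2

Every face is a square and each edge borders two faces, so 4F = 2·214, giving F = 107.
χ = V − E + F = 105 − 214 + 107 = -2.
For a closed orientable surface χ = 2 − 2g, so g = (2 − (-2))/2 = 2.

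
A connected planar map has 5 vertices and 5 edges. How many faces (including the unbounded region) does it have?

Euler's formula for a connected plane graph: V − E + F = 2, so F = 2 − 5 + 5 = 2.

2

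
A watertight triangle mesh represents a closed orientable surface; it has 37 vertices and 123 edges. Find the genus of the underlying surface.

3

Every face is a triangle and each edge borders two faces, so 3F = 2·123, giving F = 82.
χ = V − E + F = 37 − 123 + 82 = -4.
For a closed orientable surface χ = 2 − 2g, so g = (2 − (-4))/2 = 3.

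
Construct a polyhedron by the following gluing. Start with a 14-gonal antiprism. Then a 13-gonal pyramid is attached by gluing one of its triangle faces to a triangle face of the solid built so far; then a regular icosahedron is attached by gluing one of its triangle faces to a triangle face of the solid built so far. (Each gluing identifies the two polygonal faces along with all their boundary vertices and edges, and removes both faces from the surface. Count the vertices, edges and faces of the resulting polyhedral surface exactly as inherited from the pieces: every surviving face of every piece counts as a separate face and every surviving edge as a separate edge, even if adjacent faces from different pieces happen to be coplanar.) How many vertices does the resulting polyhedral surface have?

48

A 14-gonal antiprism: V=28, E=56, F=30.
Attach a 13-gonal pyramid (V=14, E=26, F=14) along a 3-gon: merge 3 vertices and 3 edges, delete both glued faces → V=39, E=79, F=42.
Attach a regular icosahedron (V=12, E=30, F=20) along a 3-gon: merge 3 vertices and 3 edges, delete both glued faces → V=48, E=106, F=60.
Check: V − E + F = 48 − 106 + 60 = 2.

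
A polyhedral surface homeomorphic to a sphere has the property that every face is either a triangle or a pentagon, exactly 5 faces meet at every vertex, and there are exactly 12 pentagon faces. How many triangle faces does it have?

Let x be the number of triangles; then F = 12 + x.
Edge–face incidences: 2E = 5·12 + 3·x = 60 + 3x.
Every vertex has degree 5, so 5V = 2E.
Euler: V − E + F = 2 ⇒ (2E)/5 − E + (12 + x) = 2.
Multiply by 10: 2·(2E) − 5·(2E) + 10·(12 + x) = 20, i.e. 120 + 10x − 3·(60 + 3x) = 20.
Collecting terms: x − 60 = 20, so x = 80.
Then 2E = 60 + 3·80 = 300, so E = 150, V = 2E/5 = 60, F = 12 + 80 = 92.

80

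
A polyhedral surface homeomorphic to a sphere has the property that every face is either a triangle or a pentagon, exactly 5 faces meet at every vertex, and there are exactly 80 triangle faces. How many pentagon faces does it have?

Let x be the number of pentagons; then F = 80 + x.
Edge–face incidences: 2E = 3·80 + 5·x = 240 + 5x.
Every vertex has degree 5, so 5V = 2E.
Euler: V − E + F = 2 ⇒ (2E)/5 − E + (80 + x) = 2.
Multiply by 10: 2·(2E) − 5·(2E) + 10·(80 + x) = 20, i.e. 800 + 10x − 3·(240 + 5x) = 20.
Collecting terms: −5x + 80 = 20, so −5x = −60, so x = 12.
Then 2E = 240 + 5·12 = 300, so E = 150, V = 2E/5 = 60, F = 80 + 12 = 92.

12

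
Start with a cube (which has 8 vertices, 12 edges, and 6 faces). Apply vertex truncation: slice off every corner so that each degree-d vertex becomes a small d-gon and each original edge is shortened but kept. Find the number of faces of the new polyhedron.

Truncation replaces each original edge-end by a new vertex, so V′ = 2E = 24.
Each original edge survives, and each old vertex of degree d contributes d new edges; summing degrees gives Σd = 2E, so E′ = E + 2E = 3E = 36.
Each original face survives and each original vertex becomes one new face: F′ = F + V = 14.

14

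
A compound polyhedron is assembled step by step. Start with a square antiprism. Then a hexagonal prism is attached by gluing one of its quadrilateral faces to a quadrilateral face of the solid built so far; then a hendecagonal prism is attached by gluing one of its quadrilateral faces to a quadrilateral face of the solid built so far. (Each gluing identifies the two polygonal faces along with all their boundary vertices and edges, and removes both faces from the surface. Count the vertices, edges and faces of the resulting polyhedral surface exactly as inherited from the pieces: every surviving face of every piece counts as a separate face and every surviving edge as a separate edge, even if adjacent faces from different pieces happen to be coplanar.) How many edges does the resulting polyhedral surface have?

59

A square antiprism: V=8, E=16, F=10.
Attach a hexagonal prism (V=12, E=18, F=8) along a 4-gon: merge 4 vertices and 4 edges, delete both glued faces → V=16, E=30, F=16.
Attach a hendecagonal prism (V=22, E=33, F=13) along a 4-gon: merge 4 vertices and 4 edges, delete both glued faces → V=34, E=59, F=27.
Check: V − E + F = 34 − 59 + 27 = 2.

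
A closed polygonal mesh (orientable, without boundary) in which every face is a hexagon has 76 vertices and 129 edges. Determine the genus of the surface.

Every face is a hexagon and each edge borders two faces, so 6F = 2·129, giving F = 43.
χ = V − E + F = 76 − 129 + 43 = -10.
For a closed orientable surface χ = 2 − 2g, so g = (2 − (-10))/2 = 6.

6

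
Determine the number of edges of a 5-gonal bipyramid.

15

A bipyramid over an n-gon has 2n triangular faces and n + 2 vertices: V = 5 + 2 = 7, E = 3·5 = 15, F = 2·5 = 10.
Check: V − E + F = 7 − 15 + 10 = 2.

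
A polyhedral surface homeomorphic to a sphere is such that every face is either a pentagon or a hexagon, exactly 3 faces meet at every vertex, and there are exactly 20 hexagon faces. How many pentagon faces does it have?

12

Let x be the number of pentagons; then F = 20 + x.
Edge–face incidences: 2E = 6·20 + 5·x = 120 + 5x.
Every vertex has degree 3, so 3V = 2E.
Euler: V − E + F = 2 ⇒ (2E)/3 − E + (20 + x) = 2.
Multiply by 6: 2·(2E) − 3·(2E) + 6·(20 + x) = 12, i.e. 120 + 6x − (120 + 5x) = 12.
Collecting terms: x = 12.
Then 2E = 120 + 5·12 = 180, so E = 90, V = 2E/3 = 60, F = 20 + 12 = 32.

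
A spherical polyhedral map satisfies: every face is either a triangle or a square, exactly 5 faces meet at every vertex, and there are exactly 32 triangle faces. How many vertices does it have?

24

Let x be the number of squares; then F = 32 + x.
Edge–face incidences: 2E = 3·32 + 4·x = 96 + 4x.
Every vertex has degree 5, so 5V = 2E.
Euler: V − E + F = 2 ⇒ (2E)/5 − E + (32 + x) = 2.
Multiply by 10: 2·(2E) − 5·(2E) + 10·(32 + x) = 20, i.e. 320 + 10x − 3·(96 + 4x) = 20.
Collecting terms: −2x + 32 = 20, so −2x = −12, so x = 6.
Then 2E = 96 + 4·6 = 120, so E = 60, V = 2E/5 = 24, F = 32 + 6 = 38.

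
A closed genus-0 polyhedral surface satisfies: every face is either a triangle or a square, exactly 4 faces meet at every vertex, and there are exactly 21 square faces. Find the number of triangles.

8

Let x be the number of triangles; then F = 21 + x.
Edge–face incidences: 2E = 4·21 + 3·x = 84 + 3x.
Every vertex has degree 4, so 4V = 2E.
Euler: V − E + F = 2 ⇒ (2E)/4 − E + (21 + x) = 2.
Multiply by 8: 2·(2E) − 4·(2E) + 8·(21 + x) = 16, i.e. 168 + 8x − 2·(84 + 3x) = 16.
Collecting terms: 2x = 16, so x = 8.
Then 2E = 84 + 3·8 = 108, so E = 54, V = 2E/4 = 27, F = 21 + 8 = 29.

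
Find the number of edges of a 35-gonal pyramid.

A pyramid on an n-gon base has one n-gon and n triangles: V = 35 + 1 = 36, E = 2·35 = 70, F = 35 + 1 = 36.

70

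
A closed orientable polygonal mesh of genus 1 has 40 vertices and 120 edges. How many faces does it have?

80

For a closed orientable surface of genus 1, χ = 2 − 2·1 = 0.
F = 0 − V + E = 0 − 40 + 120 = 80.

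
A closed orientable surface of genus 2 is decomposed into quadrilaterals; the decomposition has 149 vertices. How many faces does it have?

χ = 2 − 2·2 = -2, and every face is a square so 4F = 2E.
V − E + F = -2 with E = 4F/2 gives 149 − (4/2 − 1)·F = -2, so F = 151 and E = 302.

151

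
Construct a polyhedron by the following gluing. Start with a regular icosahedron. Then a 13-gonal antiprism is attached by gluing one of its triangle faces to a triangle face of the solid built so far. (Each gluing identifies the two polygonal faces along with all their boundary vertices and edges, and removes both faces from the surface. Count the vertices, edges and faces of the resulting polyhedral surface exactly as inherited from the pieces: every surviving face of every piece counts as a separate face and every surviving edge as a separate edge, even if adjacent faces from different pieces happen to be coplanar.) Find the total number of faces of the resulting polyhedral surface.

46

A regular icosahedron: V=12, E=30, F=20.
Attach a 13-gonal antiprism (V=26, E=52, F=28) along a 3-gon: merge 3 vertices and 3 edges, delete both glued faces → V=35, E=79, F=46.
Check: V − E + F = 35 − 79 + 46 = 2.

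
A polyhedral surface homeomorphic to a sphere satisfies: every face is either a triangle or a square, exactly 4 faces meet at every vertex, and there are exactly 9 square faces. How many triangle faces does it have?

Let x be the number of triangles; then F = 9 + x.
Edge–face incidences: 2E = 4·9 + 3·x = 36 + 3x.
Every vertex has degree 4, so 4V = 2E.
Euler: V − E + F = 2 ⇒ (2E)/4 − E + (9 + x) = 2.
Multiply by 8: 2·(2E) − 4·(2E) + 8·(9 + x) = 16, i.e. 72 + 8x − 2·(36 + 3x) = 16.
Collecting terms: 2x = 16, so x = 8.
Then 2E = 36 + 3·8 = 60, so E = 30, V = 2E/4 = 15, F = 9 + 8 = 17.

8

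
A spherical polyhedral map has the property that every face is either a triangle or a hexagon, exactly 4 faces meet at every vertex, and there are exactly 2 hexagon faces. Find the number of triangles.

Let x be the number of triangles; then F = 2 + x.
Edge–face incidences: 2E = 6·2 + 3·x = 12 + 3x.
Every vertex has degree 4, so 4V = 2E.
Euler: V − E + F = 2 ⇒ (2E)/4 − E + (2 + x) = 2.
Multiply by 8: 2·(2E) − 4·(2E) + 8·(2 + x) = 16, i.e. 16 + 8x − 2·(12 + 3x) = 16.
Collecting terms: 2x − 8 = 16, so 2x = 24, so x = 12.
Then 2E = 12 + 3·12 = 48, so E = 24, V = 2E/4 = 12, F = 2 + 12 = 14.

12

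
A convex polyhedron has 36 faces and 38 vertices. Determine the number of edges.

Here V − E + F = 2.
E = V + F − (2) = 38 + 36 − (2) = 72.

72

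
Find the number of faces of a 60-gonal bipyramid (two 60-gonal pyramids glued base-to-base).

120

A bipyramid over an n-gon has 2n triangular faces and n + 2 vertices: V = 60 + 2 = 62, E = 3·60 = 180, F = 2·60 = 120.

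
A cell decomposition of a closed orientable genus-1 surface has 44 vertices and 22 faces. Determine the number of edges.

For a closed orientable surface of genus 1, χ = 2 − 2·1 = 0.
E = V + F − (0) = 44 + 22 − (0) = 66.

66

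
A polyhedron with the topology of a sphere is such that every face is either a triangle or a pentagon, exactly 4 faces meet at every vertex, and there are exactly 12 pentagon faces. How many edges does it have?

Let x be the number of triangles; then F = 12 + x.
Edge–face incidences: 2E = 5·12 + 3·x = 60 + 3x.
Every vertex has degree 4, so 4V = 2E.
Euler: V − E + F = 2 ⇒ (2E)/4 − E + (12 + x) = 2.
Multiply by 8: 2·(2E) − 4·(2E) + 8·(12 + x) = 16, i.e. 96 + 8x − 2·(60 + 3x) = 16.
Collecting terms: 2x − 24 = 16, so 2x = 40, so x = 20.
Then 2E = 60 + 3·20 = 120, so E = 60, V = 2E/4 = 30, F = 12 + 20 = 32.

60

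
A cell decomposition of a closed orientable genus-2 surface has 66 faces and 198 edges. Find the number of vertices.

For a closed orientable surface of genus 2, χ = 2 − 2·2 = -2.
V = -2 + E − F = -2 + 198 − 66 = 130.

130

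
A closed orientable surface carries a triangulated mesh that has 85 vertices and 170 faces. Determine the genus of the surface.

1

Every face is a triangle, so 2E = 3·170 = 510, giving E = 255.
χ = V − E + F = 85 − 255 + 170 = 0.
For a closed orientable surface χ = 2 − 2g, so g = (2 − (0))/2 = 1.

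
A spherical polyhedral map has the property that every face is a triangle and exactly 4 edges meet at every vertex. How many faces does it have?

Each face has 3 edges and each edge borders two faces, so 2E = 3F.
Each vertex has degree 4, so 4V = 2E and hence V = 3F/4.
Euler: V − E + F = 2 ⇒ (3F/4) − (3F/2) + F = 2.
Multiply by 8: (6 − 12 + 8)F = 16, i.e. 2F = 16.
So F = 8, E = 3·8/2 = 12, V = 3·8/4 = 6.

8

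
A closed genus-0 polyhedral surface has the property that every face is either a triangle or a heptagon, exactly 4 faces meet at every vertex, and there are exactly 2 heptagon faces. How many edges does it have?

Let x be the number of triangles; then F = 2 + x.
Edge–face incidences: 2E = 7·2 + 3·x = 14 + 3x.
Every vertex has degree 4, so 4V = 2E.
Euler: V − E + F = 2 ⇒ (2E)/4 − E + (2 + x) = 2.
Multiply by 8: 2·(2E) − 4·(2E) + 8·(2 + x) = 16, i.e. 16 + 8x − 2·(14 + 3x) = 16.
Collecting terms: 2x − 12 = 16, so 2x = 28, so x = 14.
Then 2E = 14 + 3·14 = 56, so E = 28, V = 2E/4 = 14, F = 2 + 14 = 16.

28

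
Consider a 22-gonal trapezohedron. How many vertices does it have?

46

The n-trapezohedron (dual of the n-antiprism) has V = 2·22 + 2 = 46, E = 4·22 = 88, F = 2·22 = 44.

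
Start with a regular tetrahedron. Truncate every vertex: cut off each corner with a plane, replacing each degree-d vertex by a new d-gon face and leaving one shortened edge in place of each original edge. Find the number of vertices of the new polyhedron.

The base solid has V = 4, E = 6, F = 4.
Truncation replaces each original edge-end by a new vertex, so V′ = 2E = 12.
Each original edge survives, and each old vertex of degree d contributes d new edges; summing degrees gives Σd = 2E, so E′ = E + 2E = 3E = 18.
Each original face survives and each original vertex becomes one new face: F′ = F + V = 8.

12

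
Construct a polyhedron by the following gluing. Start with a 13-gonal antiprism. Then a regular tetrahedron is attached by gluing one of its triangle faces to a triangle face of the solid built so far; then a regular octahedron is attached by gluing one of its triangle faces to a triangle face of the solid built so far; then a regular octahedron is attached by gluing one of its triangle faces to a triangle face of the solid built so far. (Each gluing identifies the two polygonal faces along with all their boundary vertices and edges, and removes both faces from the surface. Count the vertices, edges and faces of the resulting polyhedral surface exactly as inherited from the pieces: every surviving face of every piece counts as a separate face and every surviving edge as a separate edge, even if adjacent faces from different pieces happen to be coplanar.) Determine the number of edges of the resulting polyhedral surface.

73

A 13-gonal antiprism: V=26, E=52, F=28.
Attach a regular tetrahedron (V=4, E=6, F=4) along a 3-gon: merge 3 vertices and 3 edges, delete both glued faces → V=27, E=55, F=30.
Attach a regular octahedron (V=6, E=12, F=8) along a 3-gon: merge 3 vertices and 3 edges, delete both glued faces → V=30, E=64, F=36.
Attach a regular octahedron (V=6, E=12, F=8) along a 3-gon: merge 3 vertices and 3 edges, delete both glued faces → V=33, E=73, F=42.
Check: V − E + F = 33 − 73 + 42 = 2.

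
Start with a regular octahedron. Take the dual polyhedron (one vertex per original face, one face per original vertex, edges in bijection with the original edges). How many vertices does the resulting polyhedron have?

8

The base solid has V = 6, E = 12, F = 8.
The dual swaps V and F and preserves E: V′ = F = 8, E′ = E = 12, F′ = V = 6.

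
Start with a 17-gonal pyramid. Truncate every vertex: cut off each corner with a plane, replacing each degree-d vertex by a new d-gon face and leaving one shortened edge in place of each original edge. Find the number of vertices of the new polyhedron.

The base solid has V = 18, E = 34, F = 18.
Truncation replaces each original edge-end by a new vertex, so V′ = 2E = 68.
Each original edge survives, and each old vertex of degree d contributes d new edges; summing degrees gives Σd = 2E, so E′ = E + 2E = 3E = 102.
Each original face survives and each original vertex becomes one new face: F′ = F + V = 36.

68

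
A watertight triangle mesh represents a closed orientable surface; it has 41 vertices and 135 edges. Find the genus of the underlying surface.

Every face is a triangle and each edge borders two faces, so 3F = 2·135, giving F = 90.
χ = V − E + F = 41 − 135 + 90 = -4.
For a closed orientable surface χ = 2 − 2g, so g = (2 − (-4))/2 = 3.

3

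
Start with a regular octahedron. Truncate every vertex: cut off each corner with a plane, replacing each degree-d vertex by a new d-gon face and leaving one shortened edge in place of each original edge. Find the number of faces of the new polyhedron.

The base solid has V = 6, E = 12, F = 8.
Truncation replaces each original edge-end by a new vertex, so V′ = 2E = 24.
Each original edge survives, and each old vertex of degree d contributes d new edges; summing degrees gives Σd = 2E, so E′ = E + 2E = 3E = 36.
Each original face survives and each original vertex becomes one new face: F′ = F + V = 14.

14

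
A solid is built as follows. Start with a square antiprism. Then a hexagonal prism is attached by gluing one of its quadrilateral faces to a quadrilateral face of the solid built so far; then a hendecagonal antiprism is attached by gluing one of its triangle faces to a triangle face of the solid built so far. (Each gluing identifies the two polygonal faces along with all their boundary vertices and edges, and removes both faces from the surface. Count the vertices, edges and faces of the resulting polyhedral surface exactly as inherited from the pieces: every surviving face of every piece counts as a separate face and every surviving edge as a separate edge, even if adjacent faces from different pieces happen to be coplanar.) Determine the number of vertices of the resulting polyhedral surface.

35

A square antiprism: V=8, E=16, F=10.
Attach a hexagonal prism (V=12, E=18, F=8) along a 4-gon: merge 4 vertices and 4 edges, delete both glued faces → V=16, E=30, F=16.
Attach a hendecagonal antiprism (V=22, E=44, F=24) along a 3-gon: merge 3 vertices and 3 edges, delete both glued faces → V=35, E=71, F=38.
Check: V − E + F = 35 − 71 + 38 = 2.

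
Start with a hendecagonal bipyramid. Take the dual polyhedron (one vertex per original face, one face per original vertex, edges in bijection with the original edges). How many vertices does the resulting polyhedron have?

22

The base solid has V = 13, E = 33, F = 22.
The dual swaps V and F and preserves E: V′ = F = 22, E′ = E = 33, F′ = V = 13.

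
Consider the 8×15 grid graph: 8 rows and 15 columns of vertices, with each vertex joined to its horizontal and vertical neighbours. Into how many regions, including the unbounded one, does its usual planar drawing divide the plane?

99

The grid has V = 8·15 = 120 vertices and E = 8·14 + 15·7 = 217 edges.
F = 2 − V + E = 2 − 120 + 217 = 99.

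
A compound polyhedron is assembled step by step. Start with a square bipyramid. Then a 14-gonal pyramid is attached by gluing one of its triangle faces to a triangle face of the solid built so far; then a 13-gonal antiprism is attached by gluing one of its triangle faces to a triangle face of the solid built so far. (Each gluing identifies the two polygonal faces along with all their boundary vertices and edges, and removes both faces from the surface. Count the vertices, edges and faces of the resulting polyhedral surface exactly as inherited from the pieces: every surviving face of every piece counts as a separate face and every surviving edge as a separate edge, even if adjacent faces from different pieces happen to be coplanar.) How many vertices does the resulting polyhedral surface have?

41

A square bipyramid: V=6, E=12, F=8.
Attach a 14-gonal pyramid (V=15, E=28, F=15) along a 3-gon: merge 3 vertices and 3 edges, delete both glued faces → V=18, E=37, F=21.
Attach a 13-gonal antiprism (V=26, E=52, F=28) along a 3-gon: merge 3 vertices and 3 edges, delete both glued faces → V=41, E=86, F=47.
Check: V − E + F = 41 − 86 + 47 = 2.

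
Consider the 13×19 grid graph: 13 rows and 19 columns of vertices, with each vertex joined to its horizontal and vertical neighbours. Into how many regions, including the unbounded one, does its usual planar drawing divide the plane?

217

The grid has V = 13·19 = 247 vertices and E = 13·18 + 19·12 = 462 edges.
F = 2 − V + E = 2 − 247 + 462 = 217.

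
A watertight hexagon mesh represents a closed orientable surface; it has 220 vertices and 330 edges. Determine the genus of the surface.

1

Every face is a hexagon and each edge borders two faces, so 6F = 2·330, giving F = 110.
χ = V − E + F = 220 − 330 + 110 = 0.
For a closed orientable surface χ = 2 − 2g, so g = (2 − (0))/2 = 1.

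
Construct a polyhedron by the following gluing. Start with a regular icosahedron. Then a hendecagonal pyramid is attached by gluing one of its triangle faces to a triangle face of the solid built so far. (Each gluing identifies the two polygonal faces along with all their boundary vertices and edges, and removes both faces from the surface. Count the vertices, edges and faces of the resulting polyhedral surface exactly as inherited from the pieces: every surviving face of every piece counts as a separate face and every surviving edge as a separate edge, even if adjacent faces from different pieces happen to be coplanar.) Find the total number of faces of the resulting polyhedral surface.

A regular icosahedron: V=12, E=30, F=20.
Attach a hendecagonal pyramid (V=12, E=22, F=12) along a 3-gon: merge 3 vertices and 3 edges, delete both glued faces → V=21, E=49, F=30.
Check: V − E + F = 21 − 49 + 30 = 2.

30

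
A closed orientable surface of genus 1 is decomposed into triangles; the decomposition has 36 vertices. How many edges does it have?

χ = 2 − 2·1 = 0, and every face is a triangle so 3F = 2E.
V − E + F = 0 with E = 3F/2 gives 36 − (3/2 − 1)·F = 0, so F = 72 and E = 108.

108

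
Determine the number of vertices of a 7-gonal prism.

A prism on an n-gon has two n-gon bases and n rectangular sides: V = 2·7 = 14, E = 3·7 = 21, F = 7 + 2 = 9.
Check: V − E + F = 14 − 21 + 9 = 2.

14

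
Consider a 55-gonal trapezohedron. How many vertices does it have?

112

The n-trapezohedron (dual of the n-antiprism) has V = 2·55 + 2 = 112, E = 4·55 = 220, F = 2·55 = 110.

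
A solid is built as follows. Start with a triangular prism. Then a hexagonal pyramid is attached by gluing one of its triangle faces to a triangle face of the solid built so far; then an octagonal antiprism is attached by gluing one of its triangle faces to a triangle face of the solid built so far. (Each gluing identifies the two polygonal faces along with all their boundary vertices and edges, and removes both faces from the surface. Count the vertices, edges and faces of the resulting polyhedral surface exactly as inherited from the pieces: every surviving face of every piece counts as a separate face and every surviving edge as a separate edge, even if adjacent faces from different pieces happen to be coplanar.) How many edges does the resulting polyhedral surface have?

A triangular prism: V=6, E=9, F=5.
Attach a hexagonal pyramid (V=7, E=12, F=7) along a 3-gon: merge 3 vertices and 3 edges, delete both glued faces → V=10, E=18, F=10.
Attach an octagonal antiprism (V=16, E=32, F=18) along a 3-gon: merge 3 vertices and 3 edges, delete both glued faces → V=23, E=47, F=26.
Check: V − E + F = 23 − 47 + 26 = 2.

47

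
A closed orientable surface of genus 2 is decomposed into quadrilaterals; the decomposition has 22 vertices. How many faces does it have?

χ = 2 − 2·2 = -2, and every face is a square so 4F = 2E.
V − E + F = -2 with E = 4F/2 gives 22 − (4/2 − 1)·F = -2, so F = 24 and E = 48.

24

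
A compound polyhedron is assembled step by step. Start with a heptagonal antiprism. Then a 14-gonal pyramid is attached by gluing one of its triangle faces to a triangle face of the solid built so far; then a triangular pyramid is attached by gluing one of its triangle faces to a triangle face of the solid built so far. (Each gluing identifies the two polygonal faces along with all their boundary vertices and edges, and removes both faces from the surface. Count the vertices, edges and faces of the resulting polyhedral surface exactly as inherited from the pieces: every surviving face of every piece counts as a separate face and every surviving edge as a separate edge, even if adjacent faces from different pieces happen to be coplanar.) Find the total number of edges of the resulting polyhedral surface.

56

A heptagonal antiprism: V=14, E=28, F=16.
Attach a 14-gonal pyramid (V=15, E=28, F=15) along a 3-gon: merge 3 vertices and 3 edges, delete both glued faces → V=26, E=53, F=29.
Attach a triangular pyramid (V=4, E=6, F=4) along a 3-gon: merge 3 vertices and 3 edges, delete both glued faces → V=27, E=56, F=31.
Check: V − E + F = 27 − 56 + 31 = 2.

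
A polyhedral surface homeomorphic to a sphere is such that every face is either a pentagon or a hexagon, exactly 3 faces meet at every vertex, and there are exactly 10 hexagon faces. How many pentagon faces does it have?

Let x be the number of pentagons; then F = 10 + x.
Edge–face incidences: 2E = 6·10 + 5·x = 60 + 5x.
Every vertex has degree 3, so 3V = 2E.
Euler: V − E + F = 2 ⇒ (2E)/3 − E + (10 + x) = 2.
Multiply by 6: 2·(2E) − 3·(2E) + 6·(10 + x) = 12, i.e. 60 + 6x − (60 + 5x) = 12.
Collecting terms: x = 12.
Then 2E = 60 + 5·12 = 120, so E = 60, V = 2E/3 = 40, F = 10 + 12 = 22.

12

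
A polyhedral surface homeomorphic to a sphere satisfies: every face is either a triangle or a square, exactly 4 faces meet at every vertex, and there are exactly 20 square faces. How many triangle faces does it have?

8

Let x be the number of triangles; then F = 20 + x.
Edge–face incidences: 2E = 4·20 + 3·x = 80 + 3x.
Every vertex has degree 4, so 4V = 2E.
Euler: V − E + F = 2 ⇒ (2E)/4 − E + (20 + x) = 2.
Multiply by 8: 2·(2E) − 4·(2E) + 8·(20 + x) = 16, i.e. 160 + 8x − 2·(80 + 3x) = 16.
Collecting terms: 2x = 16, so x = 8.
Then 2E = 80 + 3·8 = 104, so E = 52, V = 2E/4 = 26, F = 20 + 8 = 28.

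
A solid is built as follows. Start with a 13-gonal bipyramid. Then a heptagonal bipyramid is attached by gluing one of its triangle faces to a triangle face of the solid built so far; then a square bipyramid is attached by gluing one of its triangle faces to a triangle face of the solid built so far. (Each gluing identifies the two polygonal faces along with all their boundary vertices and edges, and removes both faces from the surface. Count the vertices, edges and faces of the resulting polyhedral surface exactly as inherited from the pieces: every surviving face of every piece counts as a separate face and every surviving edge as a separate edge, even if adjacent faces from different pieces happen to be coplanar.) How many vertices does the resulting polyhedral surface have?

24

A 13-gonal bipyramid: V=15, E=39, F=26.
Attach a heptagonal bipyramid (V=9, E=21, F=14) along a 3-gon: merge 3 vertices and 3 edges, delete both glued faces → V=21, E=57, F=38.
Attach a square bipyramid (V=6, E=12, F=8) along a 3-gon: merge 3 vertices and 3 edges, delete both glued faces → V=24, E=66, F=44.
Check: V − E + F = 24 − 66 + 44 = 2.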